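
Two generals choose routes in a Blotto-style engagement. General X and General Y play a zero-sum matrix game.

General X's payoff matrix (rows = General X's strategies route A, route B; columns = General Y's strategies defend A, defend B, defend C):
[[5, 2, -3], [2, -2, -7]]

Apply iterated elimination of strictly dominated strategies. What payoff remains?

Column defend A is strictly dominated by defend B for General Y (2<5, -2<2); eliminate defend A.
Row route B is strictly dominated by row route A (2>-2, -3>-7); eliminate route B.
Column defend B is strictly dominated by defend C for General Y (-3<2); eliminate defend B.
Only (route A, defend C) remains, with payoff -3.

-3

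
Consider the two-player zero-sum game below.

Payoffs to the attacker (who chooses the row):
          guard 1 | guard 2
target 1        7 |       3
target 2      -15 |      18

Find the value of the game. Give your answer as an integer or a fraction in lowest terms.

Row minima are 3 and -15, so the attacker's maximin is 3; column maxima are 7 and 18, so the defender's minimax is 7. These differ, so the equilibrium is in mixed strategies.
Let the attacker play target 1 with probability p. The defender is indifferent when 7p − 15(1−p) = 3p + 18(1−p), giving p = 33/37.
Let the defender play guard 1 with probability q. The attacker is indifferent when 7q + 3(1−q) = −15q + 18(1−q), giving q = 15/37.
The value is 7·(15/37) + (3)·(22/37) = 171/37.

171/37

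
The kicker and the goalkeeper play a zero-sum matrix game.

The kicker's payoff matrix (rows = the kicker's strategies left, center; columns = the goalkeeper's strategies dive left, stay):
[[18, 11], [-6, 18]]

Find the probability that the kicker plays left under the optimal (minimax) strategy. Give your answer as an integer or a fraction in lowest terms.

Row minima are 11 and -6, so the kicker's maximin is 11; column maxima are 18 and 18, so the goalkeeper's minimax is 18. These differ, so the equilibrium is in mixed strategies.
Let the kicker play left with probability p. The goalkeeper is indifferent when 18p − 6(1−p) = 11p + 18(1−p), giving p = 24/31.

24/31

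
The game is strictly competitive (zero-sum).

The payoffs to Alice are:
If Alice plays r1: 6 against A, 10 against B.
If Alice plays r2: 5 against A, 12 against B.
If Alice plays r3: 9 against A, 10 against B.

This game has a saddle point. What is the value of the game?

Row minima: 6, 5, 9 → Alice's maximin is 9.
Column maxima: 9, 12 → Bob's minimax is 9.
They coincide at (r3, A), so the value is 9.

9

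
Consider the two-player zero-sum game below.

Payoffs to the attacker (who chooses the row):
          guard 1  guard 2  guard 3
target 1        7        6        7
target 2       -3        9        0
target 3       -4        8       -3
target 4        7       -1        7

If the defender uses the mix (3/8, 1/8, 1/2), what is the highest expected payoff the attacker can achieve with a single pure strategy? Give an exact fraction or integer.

target 1: (7)·(3/8) + (6)·(1/8) + (7)·(1/2) = 55/8.
target 2: (-3)·(3/8) + (9)·(1/8) + (0)·(1/2) = 0.
target 3: (-4)·(3/8) + (8)·(1/8) + (-3)·(1/2) = -2.
target 4: (7)·(3/8) + (-1)·(1/8) + (7)·(1/2) = 6.
The best pure response is target 1 with expected payoff 55/8.

55/8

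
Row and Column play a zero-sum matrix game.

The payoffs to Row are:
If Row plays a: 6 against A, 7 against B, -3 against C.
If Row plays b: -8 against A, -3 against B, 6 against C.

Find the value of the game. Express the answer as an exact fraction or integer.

Column B is strictly dominated by A for Column (it gives Row more in every row).
The remaining 2×2 game on (a, b) × (A, C) has no saddle point. Let Row play a with probability p; indifference gives 6p − 8(1−p) = −3p + 6(1−p), so p = 14/23.
Similarly Column's optimal q on A is 9/23, and the value is 6·(9/23) + (-3)·(14/23) = 12/23.

12/23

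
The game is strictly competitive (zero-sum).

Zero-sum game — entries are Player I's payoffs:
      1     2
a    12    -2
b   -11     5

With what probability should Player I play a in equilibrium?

Row minima are -2 and -11, so Player I's maximin is -2; column maxima are 12 and 5, so Player II's minimax is 5. These differ, so the equilibrium is in mixed strategies.
Let Player I play a with probability p. Player II is indifferent when 12p − 11(1−p) = −2p + 5(1−p), giving p = 8/15.

8/15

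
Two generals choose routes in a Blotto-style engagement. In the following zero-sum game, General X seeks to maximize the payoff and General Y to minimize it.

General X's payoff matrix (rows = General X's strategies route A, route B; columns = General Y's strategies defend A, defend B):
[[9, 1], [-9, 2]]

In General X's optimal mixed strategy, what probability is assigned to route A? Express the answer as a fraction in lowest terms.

11/19

Row minima are 1 and -9, so General X's maximin is 1; column maxima are 9 and 2, so General Y's minimax is 2. These differ, so the equilibrium is in mixed strategies.
Let General X play route A with probability p. General Y is indifferent when 9p − 9(1−p) = p + 2(1−p), giving p = 11/19.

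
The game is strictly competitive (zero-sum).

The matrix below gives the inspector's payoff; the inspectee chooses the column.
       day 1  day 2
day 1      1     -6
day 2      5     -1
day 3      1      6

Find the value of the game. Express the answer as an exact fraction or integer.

Row day 1 is strictly dominated by row day 2, so the inspector never plays it.
The remaining 2×2 game on (day 2, day 3) × (day 1, day 2) has no saddle point. Let the inspector play day 2 with probability p; indifference gives 5p + (1−p) = −p + 6(1−p), so p = 5/11.
Similarly the inspectee's optimal q on day 1 is 7/11, and the value is 5·(7/11) + (-1)·(4/11) = 31/11.

31/11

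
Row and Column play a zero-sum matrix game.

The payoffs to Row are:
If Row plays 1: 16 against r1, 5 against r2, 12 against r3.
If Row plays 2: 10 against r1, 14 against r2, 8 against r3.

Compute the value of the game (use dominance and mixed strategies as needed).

128/13

Column r1 is strictly dominated by r3 for Column (it gives Row more in every row).
The remaining 2×2 game on (1, 2) × (r2, r3) has no saddle point. Let Row play 1 with probability p; indifference gives 5p + 14(1−p) = 12p + 8(1−p), so p = 6/13.
Similarly Column's optimal q on r2 is 4/13, and the value is 5·(4/13) + (12)·(9/13) = 128/13.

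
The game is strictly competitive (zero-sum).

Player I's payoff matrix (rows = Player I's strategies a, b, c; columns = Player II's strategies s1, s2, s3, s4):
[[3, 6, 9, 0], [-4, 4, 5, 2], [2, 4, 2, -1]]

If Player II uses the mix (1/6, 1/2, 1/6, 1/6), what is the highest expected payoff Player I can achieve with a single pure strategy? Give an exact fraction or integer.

5

a: (3)·(1/6) + (6)·(1/2) + (9)·(1/6) + (0)·(1/6) = 5.
b: (-4)·(1/6) + (4)·(1/2) + (5)·(1/6) + (2)·(1/6) = 5/2.
c: (2)·(1/6) + (4)·(1/2) + (2)·(1/6) + (-1)·(1/6) = 5/2.
The best pure response is a with expected payoff 5.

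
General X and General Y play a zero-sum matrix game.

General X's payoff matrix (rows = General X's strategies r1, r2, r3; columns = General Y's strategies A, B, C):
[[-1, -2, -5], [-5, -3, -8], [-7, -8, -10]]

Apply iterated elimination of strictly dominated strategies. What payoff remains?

Row r3 is strictly dominated by row r1 (-1>-7, -2>-8, -5>-10); eliminate r3.
Column B is strictly dominated by C for General Y (-5<-2, -8<-3); eliminate B.
Column A is strictly dominated by C for General Y (-5<-1, -8<-5); eliminate A.
Row r2 is strictly dominated by row r1 (-5>-8); eliminate r2.
Only (r1, C) remains, with payoff -5.

-5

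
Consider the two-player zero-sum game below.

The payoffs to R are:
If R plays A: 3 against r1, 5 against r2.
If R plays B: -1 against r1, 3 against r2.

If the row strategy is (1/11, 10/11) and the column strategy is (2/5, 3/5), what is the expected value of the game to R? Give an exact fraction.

91/55

Against (2/5, 3/5), each row's expected payoff is A: 21/5; B: 7/5.
Taking the (1/11, 10/11)-weighted average: (1/11)·(21/5) + (10/11)·(7/5) = 91/55.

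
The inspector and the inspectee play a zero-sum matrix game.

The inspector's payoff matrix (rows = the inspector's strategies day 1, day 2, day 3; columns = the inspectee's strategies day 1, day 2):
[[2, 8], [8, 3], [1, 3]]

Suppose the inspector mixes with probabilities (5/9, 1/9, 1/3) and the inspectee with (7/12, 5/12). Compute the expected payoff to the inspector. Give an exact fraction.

Against (7/12, 5/12), each row's expected payoff is day 1: 9/2; day 2: 71/12; day 3: 11/6.
Taking the (5/9, 1/9, 1/3)-weighted average: (5/9)·(9/2) + (1/9)·(71/12) + (1/3)·(11/6) = 407/108.

407/108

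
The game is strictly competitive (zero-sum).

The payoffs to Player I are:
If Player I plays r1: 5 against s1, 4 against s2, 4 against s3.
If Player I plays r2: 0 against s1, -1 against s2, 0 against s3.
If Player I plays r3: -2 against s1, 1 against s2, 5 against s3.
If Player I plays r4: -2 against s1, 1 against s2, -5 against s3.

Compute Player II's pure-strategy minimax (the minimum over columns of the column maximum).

4

The worst case (largest entry) in each column is s1: 5, s2: 4, s3: 5.
The best (smallest) of these is 4.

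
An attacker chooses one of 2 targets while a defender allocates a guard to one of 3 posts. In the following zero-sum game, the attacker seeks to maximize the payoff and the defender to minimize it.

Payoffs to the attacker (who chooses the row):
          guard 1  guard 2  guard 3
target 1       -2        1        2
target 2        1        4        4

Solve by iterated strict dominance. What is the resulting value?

Row target 1 is strictly dominated by row target 2 (1>-2, 4>1, 4>2); eliminate target 1.
Column guard 2 is strictly dominated by guard 1 for the defender (1<4); eliminate guard 2.
Column guard 3 is strictly dominated by guard 1 for the defender (1<4); eliminate guard 3.
Only (target 2, guard 1) remains, with payoff 1.

1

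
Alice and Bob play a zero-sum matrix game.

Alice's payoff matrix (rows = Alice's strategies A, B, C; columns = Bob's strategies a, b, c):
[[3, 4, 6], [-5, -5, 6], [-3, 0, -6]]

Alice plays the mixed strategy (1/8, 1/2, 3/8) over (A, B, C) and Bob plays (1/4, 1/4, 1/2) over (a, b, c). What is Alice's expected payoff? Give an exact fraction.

-9/16

Against (1/4, 1/4, 1/2), each row's expected payoff is A: 19/4; B: 1/2; C: -15/4.
Taking the (1/8, 1/2, 3/8)-weighted average: (1/8)·(19/4) + (1/2)·(1/2) + (3/8)·(-15/4) = -9/16.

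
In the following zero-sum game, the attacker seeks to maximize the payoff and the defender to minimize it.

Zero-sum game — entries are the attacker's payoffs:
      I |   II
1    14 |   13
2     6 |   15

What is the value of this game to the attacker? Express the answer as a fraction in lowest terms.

66/5

Row minima are 13 and 6, so the attacker's maximin is 13; column maxima are 14 and 15, so the defender's minimax is 14. These differ, so the equilibrium is in mixed strategies.
Let the attacker play 1 with probability p. The defender is indifferent when 14p + 6(1−p) = 13p + 15(1−p), giving p = 9/10.
Let the defender play I with probability q. The attacker is indifferent when 14q + 13(1−q) = 6q + 15(1−q), giving q = 1/5.
The value is 14·(1/5) + (13)·(4/5) = 66/5.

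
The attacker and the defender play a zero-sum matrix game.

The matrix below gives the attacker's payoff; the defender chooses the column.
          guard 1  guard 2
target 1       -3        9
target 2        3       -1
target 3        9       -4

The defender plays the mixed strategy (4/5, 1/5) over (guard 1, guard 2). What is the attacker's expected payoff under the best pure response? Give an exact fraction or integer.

target 1: (-3)·(4/5) + (9)·(1/5) = -3/5.
target 2: (3)·(4/5) + (-1)·(1/5) = 11/5.
target 3: (9)·(4/5) + (-4)·(1/5) = 32/5.
The best pure response is target 3 with expected payoff 32/5.

32/5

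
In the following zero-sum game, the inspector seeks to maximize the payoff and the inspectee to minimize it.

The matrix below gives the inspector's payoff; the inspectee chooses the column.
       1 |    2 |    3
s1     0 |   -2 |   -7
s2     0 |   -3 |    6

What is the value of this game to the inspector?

Column 1 is strictly dominated by 2 for the inspectee (it gives the inspector more in every row).
The remaining 2×2 game on (s1, s2) × (2, 3) has no saddle point. Let the inspector play s1 with probability p; indifference gives −2p − 3(1−p) = −7p + 6(1−p), so p = 9/14.
Similarly the inspectee's optimal q on 2 is 13/14, and the value is -2·(13/14) + (-7)·(1/14) = -33/14.

-33/14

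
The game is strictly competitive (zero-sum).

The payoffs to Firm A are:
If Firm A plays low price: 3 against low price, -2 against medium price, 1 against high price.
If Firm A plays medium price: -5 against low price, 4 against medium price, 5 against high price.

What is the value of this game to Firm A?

1/7

Column high price is strictly dominated by medium price for Firm B (it gives Firm A more in every row).
The remaining 2×2 game on (low price, medium price) × (low price, medium price) has no saddle point. Let Firm A play low price with probability p; indifference gives 3p − 5(1−p) = −2p + 4(1−p), so p = 9/14.
Similarly Firm B's optimal q on low price is 3/7, and the value is 3·(3/7) + (-2)·(4/7) = 1/7.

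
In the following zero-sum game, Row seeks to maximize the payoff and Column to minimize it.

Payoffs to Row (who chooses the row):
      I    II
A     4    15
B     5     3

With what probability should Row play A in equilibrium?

2/13

Row minima are 4 and 3, so Row's maximin is 4; column maxima are 5 and 15, so Column's minimax is 5. These differ, so the equilibrium is in mixed strategies.
Let Row play A with probability p. Column is indifferent when 4p + 5(1−p) = 15p + 3(1−p), giving p = 2/13.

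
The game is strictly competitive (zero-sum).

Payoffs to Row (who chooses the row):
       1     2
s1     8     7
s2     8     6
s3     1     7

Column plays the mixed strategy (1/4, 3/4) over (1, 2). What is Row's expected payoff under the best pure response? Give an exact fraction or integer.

29/4

s1: (8)·(1/4) + (7)·(3/4) = 29/4.
s2: (8)·(1/4) + (6)·(3/4) = 13/2.
s3: (1)·(1/4) + (7)·(3/4) = 11/2.
The best pure response is s1 with expected payoff 29/4.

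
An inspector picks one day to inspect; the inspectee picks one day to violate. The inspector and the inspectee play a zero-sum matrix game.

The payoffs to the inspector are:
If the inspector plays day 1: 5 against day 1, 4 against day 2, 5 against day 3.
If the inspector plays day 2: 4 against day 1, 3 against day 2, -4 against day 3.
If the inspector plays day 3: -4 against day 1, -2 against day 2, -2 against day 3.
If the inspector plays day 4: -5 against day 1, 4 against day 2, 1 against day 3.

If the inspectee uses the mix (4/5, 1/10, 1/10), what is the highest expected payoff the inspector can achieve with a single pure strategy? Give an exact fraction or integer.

day 1: (5)·(4/5) + (4)·(1/10) + (5)·(1/10) = 49/10.
day 2: (4)·(4/5) + (3)·(1/10) + (-4)·(1/10) = 31/10.
day 3: (-4)·(4/5) + (-2)·(1/10) + (-2)·(1/10) = -18/5.
day 4: (-5)·(4/5) + (4)·(1/10) + (1)·(1/10) = -7/2.
The best pure response is day 1 with expected payoff 49/10.

49/10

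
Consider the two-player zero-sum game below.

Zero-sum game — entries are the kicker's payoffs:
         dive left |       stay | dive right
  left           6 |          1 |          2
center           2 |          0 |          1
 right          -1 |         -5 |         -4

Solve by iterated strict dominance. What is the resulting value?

Column dive left is strictly dominated by stay for the goalkeeper (1<6, 0<2, -5<-1); eliminate dive left.
Row right is strictly dominated by row left (1>-5, 2>-4); eliminate right.
Column dive right is strictly dominated by stay for the goalkeeper (1<2, 0<1); eliminate dive right.
Row center is strictly dominated by row left (1>0); eliminate center.
Only (left, stay) remains, with payoff 1.

1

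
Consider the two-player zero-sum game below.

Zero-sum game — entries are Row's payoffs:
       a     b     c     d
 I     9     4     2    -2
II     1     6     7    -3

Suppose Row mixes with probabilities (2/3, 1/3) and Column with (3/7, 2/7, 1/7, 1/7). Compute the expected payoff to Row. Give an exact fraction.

Against (3/7, 2/7, 1/7, 1/7), each row's expected payoff is I: 5; II: 19/7.
Taking the (2/3, 1/3)-weighted average: (2/3)·(5) + (1/3)·(19/7) = 89/21.

89/21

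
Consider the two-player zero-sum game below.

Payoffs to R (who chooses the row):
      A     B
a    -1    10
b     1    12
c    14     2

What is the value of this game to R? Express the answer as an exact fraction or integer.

166/23

Row a is strictly dominated by row b, so R never plays it.
The remaining 2×2 game on (b, c) × (A, B) has no saddle point. Let R play b with probability p; indifference gives p + 14(1−p) = 12p + 2(1−p), so p = 12/23.
Similarly C's optimal q on A is 10/23, and the value is 1·(10/23) + (12)·(13/23) = 166/23.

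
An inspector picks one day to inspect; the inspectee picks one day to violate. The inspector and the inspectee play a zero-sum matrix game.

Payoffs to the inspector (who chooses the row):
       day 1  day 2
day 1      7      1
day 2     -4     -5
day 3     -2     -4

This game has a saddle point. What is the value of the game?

1

Row minima: 1, -5, -4 → the inspector's maximin is 1.
Column maxima: 7, 1 → the inspectee's minimax is 1.
They coincide at (day 1, day 2), so the value is 1.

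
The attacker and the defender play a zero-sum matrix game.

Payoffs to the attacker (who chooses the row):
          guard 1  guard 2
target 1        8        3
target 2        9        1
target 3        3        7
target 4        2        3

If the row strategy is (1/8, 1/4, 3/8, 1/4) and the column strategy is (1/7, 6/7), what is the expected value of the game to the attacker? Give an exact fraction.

Against (1/7, 6/7), each row's expected payoff is target 1: 26/7; target 2: 15/7; target 3: 45/7; target 4: 20/7.
Taking the (1/8, 1/4, 3/8, 1/4)-weighted average: (1/8)·(26/7) + (1/4)·(15/7) + (3/8)·(45/7) + (1/4)·(20/7) = 33/8.

33/8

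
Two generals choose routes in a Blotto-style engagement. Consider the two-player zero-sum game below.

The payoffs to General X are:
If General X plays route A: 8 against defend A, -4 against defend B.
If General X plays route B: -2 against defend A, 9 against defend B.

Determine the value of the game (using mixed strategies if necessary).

Row minima are -4 and -2, so General X's maximin is -2; column maxima are 8 and 9, so General Y's minimax is 8. These differ, so the equilibrium is in mixed strategies.
Let General X play route A with probability p. General Y is indifferent when 8p − 2(1−p) = −4p + 9(1−p), giving p = 11/23.
Let General Y play defend A with probability q. General X is indifferent when 8q − 4(1−q) = −2q + 9(1−q), giving q = 13/23.
The value is 8·(13/23) + (-4)·(10/23) = 64/23.

64/23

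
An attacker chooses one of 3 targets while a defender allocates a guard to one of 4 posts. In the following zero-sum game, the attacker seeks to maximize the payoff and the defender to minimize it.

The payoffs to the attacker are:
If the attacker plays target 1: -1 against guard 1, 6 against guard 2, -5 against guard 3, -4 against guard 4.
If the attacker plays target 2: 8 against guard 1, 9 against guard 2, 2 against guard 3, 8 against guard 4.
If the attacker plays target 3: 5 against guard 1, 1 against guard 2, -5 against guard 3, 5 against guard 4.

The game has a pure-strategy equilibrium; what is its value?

Row minima: -5, 2, -5 → the attacker's maximin is 2.
Column maxima: 8, 9, 2, 8 → the defender's minimax is 2.
They coincide at (target 2, guard 3), so the value is 2.

2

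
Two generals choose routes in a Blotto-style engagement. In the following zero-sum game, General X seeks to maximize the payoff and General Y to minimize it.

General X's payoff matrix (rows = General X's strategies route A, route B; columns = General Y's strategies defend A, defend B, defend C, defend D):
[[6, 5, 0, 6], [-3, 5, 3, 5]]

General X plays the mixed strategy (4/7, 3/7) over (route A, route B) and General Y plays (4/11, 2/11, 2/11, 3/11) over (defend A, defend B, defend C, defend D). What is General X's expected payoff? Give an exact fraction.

Against (4/11, 2/11, 2/11, 3/11), each row's expected payoff is route A: 52/11; route B: 19/11.
Taking the (4/7, 3/7)-weighted average: (4/7)·(52/11) + (3/7)·(19/11) = 265/77.

265/77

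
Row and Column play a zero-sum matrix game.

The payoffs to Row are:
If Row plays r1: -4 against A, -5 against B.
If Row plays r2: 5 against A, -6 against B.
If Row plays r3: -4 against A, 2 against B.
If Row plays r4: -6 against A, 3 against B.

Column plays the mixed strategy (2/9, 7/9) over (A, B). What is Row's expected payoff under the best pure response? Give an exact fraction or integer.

r1: (-4)·(2/9) + (-5)·(7/9) = -43/9.
r2: (5)·(2/9) + (-6)·(7/9) = -32/9.
r3: (-4)·(2/9) + (2)·(7/9) = 2/3.
r4: (-6)·(2/9) + (3)·(7/9) = 1.
The best pure response is r4 with expected payoff 1.

1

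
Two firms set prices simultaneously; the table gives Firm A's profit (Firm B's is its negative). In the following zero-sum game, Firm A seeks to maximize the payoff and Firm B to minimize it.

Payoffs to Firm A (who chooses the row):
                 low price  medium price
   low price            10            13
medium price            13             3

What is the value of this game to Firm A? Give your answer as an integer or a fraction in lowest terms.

139/13

Row minima are 10 and 3, so Firm A's maximin is 10; column maxima are 13 and 13, so Firm B's minimax is 13. These differ, so the equilibrium is in mixed strategies.
Let Firm A play low price with probability p. Firm B is indifferent when 10p + 13(1−p) = 13p + 3(1−p), giving p = 10/13.
Let Firm B play low price with probability q. Firm A is indifferent when 10q + 13(1−q) = 13q + 3(1−q), giving q = 10/13.
The value is 10·(10/13) + (13)·(3/13) = 139/13.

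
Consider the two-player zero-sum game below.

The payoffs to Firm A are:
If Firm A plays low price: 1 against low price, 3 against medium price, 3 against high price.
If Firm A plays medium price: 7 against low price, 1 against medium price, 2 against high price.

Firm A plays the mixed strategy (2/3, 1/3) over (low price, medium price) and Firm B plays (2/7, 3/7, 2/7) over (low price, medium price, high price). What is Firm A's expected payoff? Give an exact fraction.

55/21

Against (2/7, 3/7, 2/7), each row's expected payoff is low price: 17/7; medium price: 3.
Taking the (2/3, 1/3)-weighted average: (2/3)·(17/7) + (1/3)·(3) = 55/21.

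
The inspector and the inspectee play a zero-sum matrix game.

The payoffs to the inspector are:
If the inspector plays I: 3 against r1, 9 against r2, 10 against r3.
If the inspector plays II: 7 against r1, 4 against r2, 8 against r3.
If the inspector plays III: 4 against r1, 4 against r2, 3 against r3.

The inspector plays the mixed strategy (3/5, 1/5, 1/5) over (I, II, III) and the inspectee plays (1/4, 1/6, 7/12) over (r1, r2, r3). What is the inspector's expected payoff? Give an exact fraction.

139/20

Against (1/4, 1/6, 7/12), each row's expected payoff is I: 97/12; II: 85/12; III: 41/12.
Taking the (3/5, 1/5, 1/5)-weighted average: (3/5)·(97/12) + (1/5)·(85/12) + (1/5)·(41/12) = 139/20.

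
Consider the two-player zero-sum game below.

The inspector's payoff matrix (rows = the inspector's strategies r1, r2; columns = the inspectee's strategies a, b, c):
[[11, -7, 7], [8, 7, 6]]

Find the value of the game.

91/15

Column a is strictly dominated by c for the inspectee (it gives the inspector more in every row).
The remaining 2×2 game on (r1, r2) × (b, c) has no saddle point. Let the inspector play r1 with probability p; indifference gives −7p + 7(1−p) = 7p + 6(1−p), so p = 1/15.
Similarly the inspectee's optimal q on b is 1/15, and the value is -7·(1/15) + (7)·(14/15) = 91/15.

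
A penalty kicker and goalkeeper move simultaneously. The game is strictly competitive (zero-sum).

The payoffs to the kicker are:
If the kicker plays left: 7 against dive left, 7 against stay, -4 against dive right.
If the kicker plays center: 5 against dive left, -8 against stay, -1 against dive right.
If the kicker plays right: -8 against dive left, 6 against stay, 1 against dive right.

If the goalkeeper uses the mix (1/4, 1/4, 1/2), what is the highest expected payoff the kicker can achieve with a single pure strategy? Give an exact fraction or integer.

3/2

left: (7)·(1/4) + (7)·(1/4) + (-4)·(1/2) = 3/2.
center: (5)·(1/4) + (-8)·(1/4) + (-1)·(1/2) = -5/4.
right: (-8)·(1/4) + (6)·(1/4) + (1)·(1/2) = 0.
The best pure response is left with expected payoff 3/2.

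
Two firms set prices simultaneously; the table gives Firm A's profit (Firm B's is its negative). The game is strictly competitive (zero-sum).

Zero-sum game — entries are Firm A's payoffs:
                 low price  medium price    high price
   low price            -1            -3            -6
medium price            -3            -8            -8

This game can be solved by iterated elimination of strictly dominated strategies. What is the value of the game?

Column low price is strictly dominated by medium price for Firm B (-3<-1, -8<-3); eliminate low price.
Row medium price is strictly dominated by row low price (-3>-8, -6>-8); eliminate medium price.
Column medium price is strictly dominated by high price for Firm B (-6<-3); eliminate medium price.
Only (low price, high price) remains, with payoff -6.

-6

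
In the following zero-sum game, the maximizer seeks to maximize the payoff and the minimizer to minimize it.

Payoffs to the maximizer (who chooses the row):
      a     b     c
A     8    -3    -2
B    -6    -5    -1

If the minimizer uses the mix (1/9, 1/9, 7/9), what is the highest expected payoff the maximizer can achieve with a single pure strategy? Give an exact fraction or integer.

A: (8)·(1/9) + (-3)·(1/9) + (-2)·(7/9) = -1.
B: (-6)·(1/9) + (-5)·(1/9) + (-1)·(7/9) = -2.
The best pure response is A with expected payoff -1.

-1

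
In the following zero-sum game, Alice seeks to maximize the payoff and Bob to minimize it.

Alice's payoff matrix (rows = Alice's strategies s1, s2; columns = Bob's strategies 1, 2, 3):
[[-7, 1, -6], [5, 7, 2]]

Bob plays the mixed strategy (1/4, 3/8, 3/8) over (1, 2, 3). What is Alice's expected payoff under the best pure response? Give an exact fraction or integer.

s1: (-7)·(1/4) + (1)·(3/8) + (-6)·(3/8) = -29/8.
s2: (5)·(1/4) + (7)·(3/8) + (2)·(3/8) = 37/8.
The best pure response is s2 with expected payoff 37/8.

37/8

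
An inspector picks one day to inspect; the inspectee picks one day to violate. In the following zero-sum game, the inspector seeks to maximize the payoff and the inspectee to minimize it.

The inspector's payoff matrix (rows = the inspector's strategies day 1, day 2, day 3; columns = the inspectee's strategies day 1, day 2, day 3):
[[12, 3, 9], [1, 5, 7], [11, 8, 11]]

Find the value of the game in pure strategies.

Row minima: 3, 1, 8 → the inspector's maximin is 8.
Column maxima: 12, 8, 11 → the inspectee's minimax is 8.
They coincide at (day 3, day 2), so the value is 8.

8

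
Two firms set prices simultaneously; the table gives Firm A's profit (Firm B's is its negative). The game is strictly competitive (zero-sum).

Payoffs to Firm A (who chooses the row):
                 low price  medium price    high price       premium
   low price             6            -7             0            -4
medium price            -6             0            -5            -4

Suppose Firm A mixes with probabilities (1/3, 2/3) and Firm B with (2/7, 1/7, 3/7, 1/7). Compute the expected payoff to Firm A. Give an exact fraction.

-61/21

Against (2/7, 1/7, 3/7, 1/7), each row's expected payoff is low price: 1/7; medium price: -31/7.
Taking the (1/3, 2/3)-weighted average: (1/3)·(1/7) + (2/3)·(-31/7) = -61/21.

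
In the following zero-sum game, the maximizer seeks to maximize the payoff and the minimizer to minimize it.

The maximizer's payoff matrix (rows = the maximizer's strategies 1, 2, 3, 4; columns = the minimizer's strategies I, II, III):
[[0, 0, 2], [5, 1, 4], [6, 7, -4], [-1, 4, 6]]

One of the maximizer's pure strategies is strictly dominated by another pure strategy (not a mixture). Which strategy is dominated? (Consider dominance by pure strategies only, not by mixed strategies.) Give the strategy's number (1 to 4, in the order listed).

1

Compare 1 with 2: 5 > 0, 1 > 0, 4 > 2.
So 2 strictly dominates 1 for the maximizer; 1 is strictly dominated.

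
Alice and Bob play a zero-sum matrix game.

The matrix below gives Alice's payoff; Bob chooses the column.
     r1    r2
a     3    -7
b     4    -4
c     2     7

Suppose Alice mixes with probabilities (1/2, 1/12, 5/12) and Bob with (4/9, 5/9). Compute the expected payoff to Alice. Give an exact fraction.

Against (4/9, 5/9), each row's expected payoff is a: -23/9; b: -4/9; c: 43/9.
Taking the (1/2, 1/12, 5/12)-weighted average: (1/2)·(-23/9) + (1/12)·(-4/9) + (5/12)·(43/9) = 73/108.

73/108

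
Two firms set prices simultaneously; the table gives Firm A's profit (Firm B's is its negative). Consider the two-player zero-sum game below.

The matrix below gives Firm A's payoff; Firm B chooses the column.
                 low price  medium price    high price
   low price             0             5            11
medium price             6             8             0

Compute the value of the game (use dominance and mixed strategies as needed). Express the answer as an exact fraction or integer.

Column medium price is strictly dominated by low price for Firm B (it gives Firm A more in every row).
The remaining 2×2 game on (low price, medium price) × (low price, high price) has no saddle point. Let Firm A play low price with probability p; indifference gives 6(1−p) = 11p, so p = 6/17.
Similarly Firm B's optimal q on low price is 11/17, and the value is 0·(11/17) + (11)·(6/17) = 66/17.

66/17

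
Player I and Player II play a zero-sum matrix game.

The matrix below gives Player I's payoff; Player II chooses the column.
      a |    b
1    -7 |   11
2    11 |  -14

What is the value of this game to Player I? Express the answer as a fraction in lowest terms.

Row minima are -7 and -14, so Player I's maximin is -7; column maxima are 11 and 11, so Player II's minimax is 11. These differ, so the equilibrium is in mixed strategies.
Let Player I play 1 with probability p. Player II is indifferent when −7p + 11(1−p) = 11p − 14(1−p), giving p = 25/43.
Let Player II play a with probability q. Player I is indifferent when −7q + 11(1−q) = 11q − 14(1−q), giving q = 25/43.
The value is -7·(25/43) + (11)·(18/43) = 23/43.

23/43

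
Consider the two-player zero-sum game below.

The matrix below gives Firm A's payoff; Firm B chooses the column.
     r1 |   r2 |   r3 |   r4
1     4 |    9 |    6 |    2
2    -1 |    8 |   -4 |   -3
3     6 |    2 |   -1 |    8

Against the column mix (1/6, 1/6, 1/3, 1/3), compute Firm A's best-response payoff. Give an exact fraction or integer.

29/6

1: (4)·(1/6) + (9)·(1/6) + (6)·(1/3) + (2)·(1/3) = 29/6.
2: (-1)·(1/6) + (8)·(1/6) + (-4)·(1/3) + (-3)·(1/3) = -7/6.
3: (6)·(1/6) + (2)·(1/6) + (-1)·(1/3) + (8)·(1/3) = 11/3.
The best pure response is 1 with expected payoff 29/6.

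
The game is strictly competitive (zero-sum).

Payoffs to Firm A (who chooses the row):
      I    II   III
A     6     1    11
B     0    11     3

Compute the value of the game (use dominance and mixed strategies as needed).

33/8

Column III is strictly dominated by I for Firm B (it gives Firm A more in every row).
The remaining 2×2 game on (A, B) × (I, II) has no saddle point. Let Firm A play A with probability p; indifference gives 6p = p + 11(1−p), so p = 11/16.
Similarly Firm B's optimal q on I is 5/8, and the value is 6·(5/8) + (1)·(3/8) = 33/8.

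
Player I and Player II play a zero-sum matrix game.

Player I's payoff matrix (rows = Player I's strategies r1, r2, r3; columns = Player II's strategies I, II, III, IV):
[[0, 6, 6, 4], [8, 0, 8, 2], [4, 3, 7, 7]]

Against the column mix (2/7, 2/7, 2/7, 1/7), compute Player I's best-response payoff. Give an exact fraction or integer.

r1: (0)·(2/7) + (6)·(2/7) + (6)·(2/7) + (4)·(1/7) = 4.
r2: (8)·(2/7) + (0)·(2/7) + (8)·(2/7) + (2)·(1/7) = 34/7.
r3: (4)·(2/7) + (3)·(2/7) + (7)·(2/7) + (7)·(1/7) = 5.
The best pure response is r3 with expected payoff 5.

5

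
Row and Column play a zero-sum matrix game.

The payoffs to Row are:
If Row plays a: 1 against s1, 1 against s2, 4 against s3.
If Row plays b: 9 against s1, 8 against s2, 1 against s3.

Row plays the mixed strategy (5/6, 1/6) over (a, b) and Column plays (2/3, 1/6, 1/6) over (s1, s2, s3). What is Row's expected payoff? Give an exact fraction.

5/2

Against (2/3, 1/6, 1/6), each row's expected payoff is a: 3/2; b: 15/2.
Taking the (5/6, 1/6)-weighted average: (5/6)·(3/2) + (1/6)·(15/2) = 5/2.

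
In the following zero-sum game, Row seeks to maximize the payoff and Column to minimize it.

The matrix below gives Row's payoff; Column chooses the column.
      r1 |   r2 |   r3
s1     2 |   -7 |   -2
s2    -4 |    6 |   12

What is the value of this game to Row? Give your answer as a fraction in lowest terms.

Column r3 is strictly dominated by r2 for Column (it gives Row more in every row).
The remaining 2×2 game on (s1, s2) × (r1, r2) has no saddle point. Let Row play s1 with probability p; indifference gives 2p − 4(1−p) = −7p + 6(1−p), so p = 10/19.
Similarly Column's optimal q on r1 is 13/19, and the value is 2·(13/19) + (-7)·(6/19) = -16/19.

-16/19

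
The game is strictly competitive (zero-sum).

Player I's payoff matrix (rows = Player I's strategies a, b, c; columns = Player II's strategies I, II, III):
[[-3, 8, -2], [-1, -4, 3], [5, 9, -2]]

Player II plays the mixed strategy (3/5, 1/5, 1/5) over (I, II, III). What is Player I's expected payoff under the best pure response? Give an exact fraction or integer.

a: (-3)·(3/5) + (8)·(1/5) + (-2)·(1/5) = -3/5.
b: (-1)·(3/5) + (-4)·(1/5) + (3)·(1/5) = -4/5.
c: (5)·(3/5) + (9)·(1/5) + (-2)·(1/5) = 22/5.
The best pure response is c with expected payoff 22/5.

22/5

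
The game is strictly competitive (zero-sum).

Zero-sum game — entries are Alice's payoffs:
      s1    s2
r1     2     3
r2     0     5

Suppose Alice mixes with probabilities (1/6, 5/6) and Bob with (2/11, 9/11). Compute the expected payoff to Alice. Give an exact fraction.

128/33

Against (2/11, 9/11), each row's expected payoff is r1: 31/11; r2: 45/11.
Taking the (1/6, 5/6)-weighted average: (1/6)·(31/11) + (5/6)·(45/11) = 128/33.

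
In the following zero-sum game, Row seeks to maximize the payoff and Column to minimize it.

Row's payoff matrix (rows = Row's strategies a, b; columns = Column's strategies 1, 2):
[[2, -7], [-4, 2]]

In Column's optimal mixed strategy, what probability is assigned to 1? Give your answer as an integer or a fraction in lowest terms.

3/5

Row minima are -7 and -4, so Row's maximin is -4; column maxima are 2 and 2, so Column's minimax is 2. These differ, so the equilibrium is in mixed strategies.
Let Column play 1 with probability q. Row is indifferent when 2q − 7(1−q) = −4q + 2(1−q), giving q = 3/5.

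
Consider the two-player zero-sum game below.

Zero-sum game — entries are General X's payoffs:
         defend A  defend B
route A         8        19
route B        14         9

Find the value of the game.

Row minima are 8 and 9, so General X's maximin is 9; column maxima are 14 and 19, so General Y's minimax is 14. These differ, so the equilibrium is in mixed strategies.
Let General X play route A with probability p. General Y is indifferent when 8p + 14(1−p) = 19p + 9(1−p), giving p = 5/16.
Let General Y play defend A with probability q. General X is indifferent when 8q + 19(1−q) = 14q + 9(1−q), giving q = 5/8.
The value is 8·(5/8) + (19)·(3/8) = 97/8.

97/8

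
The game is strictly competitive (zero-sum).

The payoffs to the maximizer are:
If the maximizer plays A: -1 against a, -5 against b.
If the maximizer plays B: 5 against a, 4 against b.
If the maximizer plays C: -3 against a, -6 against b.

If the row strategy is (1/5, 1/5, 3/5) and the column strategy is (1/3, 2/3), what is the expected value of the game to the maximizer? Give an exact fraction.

Against (1/3, 2/3), each row's expected payoff is A: -11/3; B: 13/3; C: -5.
Taking the (1/5, 1/5, 3/5)-weighted average: (1/5)·(-11/3) + (1/5)·(13/3) + (3/5)·(-5) = -43/15.

-43/15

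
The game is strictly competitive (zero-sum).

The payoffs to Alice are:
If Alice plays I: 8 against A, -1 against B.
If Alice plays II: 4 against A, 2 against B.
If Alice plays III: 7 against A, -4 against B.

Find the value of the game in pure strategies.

Row minima: -1, 2, -4 → Alice's maximin is 2.
Column maxima: 8, 2 → Bob's minimax is 2.
They coincide at (II, B), so the value is 2.

2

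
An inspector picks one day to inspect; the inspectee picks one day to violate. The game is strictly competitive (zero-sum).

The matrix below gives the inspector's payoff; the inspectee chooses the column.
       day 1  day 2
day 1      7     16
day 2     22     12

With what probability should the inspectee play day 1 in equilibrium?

4/19

Row minima are 7 and 12, so the inspector's maximin is 12; column maxima are 22 and 16, so the inspectee's minimax is 16. These differ, so the equilibrium is in mixed strategies.
Let the inspectee play day 1 with probability q. The inspector is indifferent when 7q + 16(1−q) = 22q + 12(1−q), giving q = 4/19.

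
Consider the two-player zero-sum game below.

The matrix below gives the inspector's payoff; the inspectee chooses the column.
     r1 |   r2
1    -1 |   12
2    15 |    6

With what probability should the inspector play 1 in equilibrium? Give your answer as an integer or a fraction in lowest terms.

9/22

Row minima are -1 and 6, so the inspector's maximin is 6; column maxima are 15 and 12, so the inspectee's minimax is 12. These differ, so the equilibrium is in mixed strategies.
Let the inspector play 1 with probability p. The inspectee is indifferent when −p + 15(1−p) = 12p + 6(1−p), giving p = 9/22.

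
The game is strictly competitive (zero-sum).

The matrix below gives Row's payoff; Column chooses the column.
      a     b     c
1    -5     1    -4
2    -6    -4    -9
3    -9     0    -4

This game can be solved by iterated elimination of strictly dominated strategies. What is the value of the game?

-5

Column b is strictly dominated by a for Column (-5<1, -6<-4, -9<0); eliminate b.
Row 2 is strictly dominated by row 1 (-5>-6, -4>-9); eliminate 2.
Column c is strictly dominated by a for Column (-5<-4, -9<-4); eliminate c.
Row 3 is strictly dominated by row 1 (-5>-9); eliminate 3.
Only (1, a) remains, with payoff -5.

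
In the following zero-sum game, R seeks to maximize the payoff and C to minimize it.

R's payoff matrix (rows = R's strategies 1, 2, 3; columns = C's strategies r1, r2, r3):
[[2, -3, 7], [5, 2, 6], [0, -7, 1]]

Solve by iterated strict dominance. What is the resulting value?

2

Column r3 is strictly dominated by r1 for C (2<7, 5<6, 0<1); eliminate r3.
Row 1 is strictly dominated by row 2 (5>2, 2>-3); eliminate 1.
Row 3 is strictly dominated by row 2 (5>0, 2>-7); eliminate 3.
Column r1 is strictly dominated by r2 for C (2<5); eliminate r1.
Only (2, r2) remains, with payoff 2.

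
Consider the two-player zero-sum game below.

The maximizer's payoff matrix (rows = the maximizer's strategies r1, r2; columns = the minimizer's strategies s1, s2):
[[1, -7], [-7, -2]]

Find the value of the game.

Row minima are -7 and -7, so the maximizer's maximin is -7; column maxima are 1 and -2, so the minimizer's minimax is -2. These differ, so the equilibrium is in mixed strategies.
Let the maximizer play r1 with probability p. The minimizer is indifferent when p − 7(1−p) = −7p − 2(1−p), giving p = 5/13.
Let the minimizer play s1 with probability q. The maximizer is indifferent when q − 7(1−q) = −7q − 2(1−q), giving q = 5/13.
The value is 1·(5/13) + (-7)·(8/13) = -51/13.

-51/13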